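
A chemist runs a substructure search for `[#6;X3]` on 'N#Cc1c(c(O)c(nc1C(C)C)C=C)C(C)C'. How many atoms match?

7

The query [#6;X3] means: any carbon (aromatic or not) with three total connections.
Check the 17 heavy atoms by environment: 1× n (aromatic, X2) → no; 5× c (aromatic, X3) → match; 6× C (X4) → no; 1× C (X2) → no; 1× N (X1) → no; 1× O (X2) → no; 2× C (X3) → match.
Summing the matching environments: 5 + 2 = 7 matching atoms.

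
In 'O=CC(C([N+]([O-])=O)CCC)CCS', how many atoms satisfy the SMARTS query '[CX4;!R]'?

7

Check the 13 heavy atoms by environment: 7× C (X4, acyclic) → match; 1× N (charge +1, X3, acyclic) → no; 1× O (charge -1, X1, acyclic) → no; 2× O (X1, acyclic) → no; 1× S (X2, acyclic) → no; 1× C (X3, acyclic) → no.
That gives 7 matching atoms.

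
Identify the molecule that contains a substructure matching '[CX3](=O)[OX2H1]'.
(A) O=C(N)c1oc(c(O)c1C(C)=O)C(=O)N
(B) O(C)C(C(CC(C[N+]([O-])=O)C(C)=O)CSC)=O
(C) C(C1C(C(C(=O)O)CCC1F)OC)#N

C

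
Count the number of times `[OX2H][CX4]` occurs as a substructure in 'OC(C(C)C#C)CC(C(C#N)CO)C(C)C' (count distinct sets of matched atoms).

[OX2H][CX4] is the SMARTS for an aliphatic alcohol: a hydroxyl oxygen bound to an sp3 (X4) carbon.
The molecule carries 2 separate instances of a hydroxyl group (-OH) meeting every constraint; each maps to a distinct set of atoms, giving 2 matches.

2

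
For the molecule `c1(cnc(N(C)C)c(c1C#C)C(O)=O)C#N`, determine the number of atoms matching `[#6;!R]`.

6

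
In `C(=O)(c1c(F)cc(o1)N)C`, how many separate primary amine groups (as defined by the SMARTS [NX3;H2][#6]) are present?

1

[NX3;H2][#6] is the SMARTS for a primary amine: a trivalent nitrogen with two H attached to carbon.
Exactly one fragment in the molecule meets all constraints, giving 1 match.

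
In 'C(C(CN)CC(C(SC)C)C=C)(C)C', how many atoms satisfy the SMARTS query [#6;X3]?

Check the 14 heavy atoms by environment: 10× C (X4) → no; 1× S (X2) → no; 1× N (X3) → no; 2× C (X3) → match.
That gives 2 matching atoms.

2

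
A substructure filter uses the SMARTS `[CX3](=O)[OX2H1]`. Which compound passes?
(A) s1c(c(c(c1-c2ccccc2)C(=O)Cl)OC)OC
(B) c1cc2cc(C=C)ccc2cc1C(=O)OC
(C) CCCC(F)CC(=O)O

[CX3](=O)[OX2H1] describes an sp2 carbon double-bonded to O and single-bonded to an -OH oxygen (a carboxylic acid).
(A) has an acyl chloride (-C(=O)Cl) but the carbonyl is bonded to Cl, not to an -OH oxygen.
(B) has a methyl-ester group (-C(=O)OCH3) but the singly-bonded O has no H (OX2H0, not OX2H1).
(C) contains a carboxylic acid group (-C(=O)OH), which satisfies every atom and bond constraint.
So the answer is (C).

C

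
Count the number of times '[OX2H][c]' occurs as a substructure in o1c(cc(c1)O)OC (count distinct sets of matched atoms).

[OX2H][c] is the SMARTS for a phenol: a hydroxyl oxygen attached to an aromatic carbon.
Exactly one fragment in the molecule meets all constraints, giving 1 match.

1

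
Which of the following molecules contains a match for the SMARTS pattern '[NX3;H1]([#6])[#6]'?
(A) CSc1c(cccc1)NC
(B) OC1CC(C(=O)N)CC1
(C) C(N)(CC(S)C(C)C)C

A

[NX3;H1]([#6])[#6] describes a trivalent nitrogen with one H, bonded to two carbons (a secondary amine).
(A) contains an N-methylamino group (-NHCH3), which satisfies every atom and bond constraint.
(B) has a primary amide (-C(=O)NH2) but the -C(=O)NH2 nitrogen has H2, not H1.
(C) has a primary amino group (-NH2) but the nitrogen has H2 and only one carbon neighbour.
So the answer is (A).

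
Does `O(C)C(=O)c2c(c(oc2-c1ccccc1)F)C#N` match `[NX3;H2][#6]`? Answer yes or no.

The pattern [NX3;H2][#6] describes a trivalent nitrogen with two H attached to carbon — a primary amine.
The closest candidate here is a nitrile (-C#N), but the nitrogen is NX1 (triple-bonded), not NX3 with two H. No other fragment satisfies the full query, so there is no match.

No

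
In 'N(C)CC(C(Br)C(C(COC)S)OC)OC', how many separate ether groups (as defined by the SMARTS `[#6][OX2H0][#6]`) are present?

3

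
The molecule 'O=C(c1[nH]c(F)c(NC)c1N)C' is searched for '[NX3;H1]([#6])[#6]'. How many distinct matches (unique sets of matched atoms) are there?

[NX3;H1]([#6])[#6] is the SMARTS for a secondary amine: a trivalent nitrogen with one H, bonded to two carbons.
Exactly one fragment in the molecule meets all constraints, giving 1 match.

1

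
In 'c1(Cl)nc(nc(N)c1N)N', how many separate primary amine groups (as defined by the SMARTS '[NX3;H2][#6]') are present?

3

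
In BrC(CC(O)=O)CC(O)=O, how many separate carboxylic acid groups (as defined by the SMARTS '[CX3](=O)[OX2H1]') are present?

[CX3](=O)[OX2H1] is the SMARTS for a carboxylic acid: an sp2 carbon double-bonded to O and single-bonded to an -OH oxygen.
The molecule carries 2 separate instances of a carboxylic acid group (-C(=O)OH) meeting every constraint; each maps to a distinct set of atoms, giving 2 matches.

2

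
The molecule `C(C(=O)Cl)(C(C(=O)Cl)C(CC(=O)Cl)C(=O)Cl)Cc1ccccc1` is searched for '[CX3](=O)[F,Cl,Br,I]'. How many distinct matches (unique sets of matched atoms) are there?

4

[CX3](=O)[F,Cl,Br,I] is the SMARTS for an acyl halide: a carbonyl carbon bonded to a halogen.
The molecule carries 4 separate instances of an acyl chloride (-C(=O)Cl) meeting every constraint; each maps to a distinct set of atoms, giving 4 matches.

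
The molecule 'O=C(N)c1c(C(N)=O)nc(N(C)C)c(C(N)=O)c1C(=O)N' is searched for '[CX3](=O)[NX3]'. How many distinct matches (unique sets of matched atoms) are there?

4

[CX3](=O)[NX3] is the SMARTS for an amide: a carbonyl carbon bonded to a trivalent nitrogen.
The molecule carries 4 separate instances of a primary amide (-C(=O)NH2) meeting every constraint; each maps to a distinct set of atoms, giving 4 matches.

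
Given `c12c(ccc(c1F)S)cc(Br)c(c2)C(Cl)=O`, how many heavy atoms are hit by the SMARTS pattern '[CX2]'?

0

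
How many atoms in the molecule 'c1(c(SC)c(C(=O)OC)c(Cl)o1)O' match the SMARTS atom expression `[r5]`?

The query [r5] means: r5 matches atoms in a five-membered ring.
Check the 13 heavy atoms by environment: 1× o (aromatic, in 5-ring) → match; 4× c (aromatic, in 5-ring) → match; 1× Cl (acyclic) → no; 1× S (acyclic) → no; 3× C (acyclic) → no; 3× O (acyclic) → no.
Summing the matching environments: 1 + 4 = 5 matching atoms.

5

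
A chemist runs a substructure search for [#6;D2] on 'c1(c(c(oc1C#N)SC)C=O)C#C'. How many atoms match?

Check the 13 heavy atoms by environment: 1× o (aromatic, D2) → no; 4× c (aromatic, D3) → no; 1× S (D2) → no; 2× C (D1) → no; 3× C (D2) → match; 1× O (D1) → no; 1× N (D1) → no.
That gives 3 matching atoms.

3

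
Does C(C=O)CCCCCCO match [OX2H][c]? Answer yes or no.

The pattern [OX2H][c] describes a hydroxyl oxygen attached to an aromatic carbon — a phenol.
The closest candidate here is a hydroxyl group (-OH), but the -OH is on an aliphatic carbon, not an aromatic c. No other fragment satisfies the full query, so there is no match.

No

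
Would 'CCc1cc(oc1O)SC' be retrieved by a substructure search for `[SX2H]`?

The pattern [SX2H] describes an aliphatic sulfur with two connections, one being H — a thiol.
The closest candidate here is a methylthio ether (-SCH3), but the sulfur has H0 (bonded to two carbons), not H1. No other fragment satisfies the full query, so there is no match.

No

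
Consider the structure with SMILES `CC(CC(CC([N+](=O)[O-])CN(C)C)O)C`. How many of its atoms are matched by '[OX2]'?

Check the 15 heavy atoms by environment: 10× C (X4) → no; 1× N (X3) → no; 1× O (X2) → match; 1× N (charge +1, X3) → no; 1× O (charge -1, X1) → no; 1× O (X1) → no.
That gives 1 matching atom.

1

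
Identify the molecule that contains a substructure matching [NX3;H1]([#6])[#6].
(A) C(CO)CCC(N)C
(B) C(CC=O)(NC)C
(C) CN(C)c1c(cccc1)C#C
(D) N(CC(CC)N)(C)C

B

[NX3;H1]([#6])[#6] describes a trivalent nitrogen with one H, bonded to two carbons (a secondary amine).
(A) has a primary amino group (-NH2) but the nitrogen has H2 and only one carbon neighbour.
(B) contains an N-methylamino group (-NHCH3), which satisfies every atom and bond constraint.
(C) has a dimethylamino group (-N(CH3)2) but the nitrogen has H0, not H1.
(D) has a primary amino group (-NH2) but the nitrogen has H2 and only one carbon neighbour.
So the answer is (B).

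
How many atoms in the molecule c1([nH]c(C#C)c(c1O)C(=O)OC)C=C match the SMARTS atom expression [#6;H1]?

2

The query [#6;H1] means: any carbon bearing exactly one hydrogen.
Check the 14 heavy atoms by environment: 1× n (aromatic, H1) → no; 4× c (aromatic, H0) → no; 2× C (H1) → match; 1× C (H2) → no; 2× C (H0) → no; 1× O (H1) → no; 2× O (H0) → no; 1× C (H3) → no.
That gives 2 matching atoms.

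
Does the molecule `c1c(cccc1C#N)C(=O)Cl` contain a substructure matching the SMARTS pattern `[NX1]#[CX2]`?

Yes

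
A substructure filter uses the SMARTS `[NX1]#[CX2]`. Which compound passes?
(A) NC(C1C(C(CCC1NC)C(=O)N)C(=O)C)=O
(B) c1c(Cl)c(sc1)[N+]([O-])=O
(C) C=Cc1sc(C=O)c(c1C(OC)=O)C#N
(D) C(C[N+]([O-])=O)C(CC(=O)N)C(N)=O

C

[NX1]#[CX2] describes a nitrogen triple-bonded to a two-connected carbon (a nitrile).
(A) has a primary amide (-C(=O)NH2) but the nitrogen is NX3, not NX1.
(B) has a nitro group (-[N+](=O)[O-]) but there is no C#N triple bond.
(C) contains a nitrile (-C#N), which satisfies every atom and bond constraint.
(D) has a primary amide (-C(=O)NH2) but the nitrogen is NX3, not NX1.
So the answer is (C).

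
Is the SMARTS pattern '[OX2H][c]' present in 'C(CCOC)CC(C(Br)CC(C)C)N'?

No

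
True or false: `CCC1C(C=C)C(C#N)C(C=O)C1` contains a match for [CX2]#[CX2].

False

The pattern [CX2]#[CX2] describes a carbon-carbon triple bond — an alkyne.
The closest candidate here is a nitrile (-C#N), but the triple bond is C#N, not C#C. No other fragment satisfies the full query, so there is no match.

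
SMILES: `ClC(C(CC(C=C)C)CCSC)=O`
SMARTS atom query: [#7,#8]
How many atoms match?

The query [#7,#8] means: nitrogen or oxygen (comma = OR).
Check the 13 heavy atoms by environment: 10× C → no; 1× S → no; 1× O → match; 1× Cl → no.
That gives 1 matching atom.

1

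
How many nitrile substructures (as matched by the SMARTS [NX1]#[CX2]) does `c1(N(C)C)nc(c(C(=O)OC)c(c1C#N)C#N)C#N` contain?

[NX1]#[CX2] is the SMARTS for a nitrile: a nitrogen triple-bonded to a two-connected carbon.
The molecule carries 3 separate instances of a nitrile (-C#N) meeting every constraint; each maps to a distinct set of atoms, giving 3 matches.

3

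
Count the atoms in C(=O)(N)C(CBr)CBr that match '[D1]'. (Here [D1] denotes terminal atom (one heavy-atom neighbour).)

4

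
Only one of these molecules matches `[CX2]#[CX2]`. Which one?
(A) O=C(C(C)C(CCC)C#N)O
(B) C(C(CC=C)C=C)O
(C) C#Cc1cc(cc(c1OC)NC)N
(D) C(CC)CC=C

C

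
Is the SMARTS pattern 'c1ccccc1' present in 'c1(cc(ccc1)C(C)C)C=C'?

The pattern c1ccccc1 describes six aromatic carbons in a ring — a benzene ring.
The required atom environment is present in the molecule, so the pattern matches.

Yes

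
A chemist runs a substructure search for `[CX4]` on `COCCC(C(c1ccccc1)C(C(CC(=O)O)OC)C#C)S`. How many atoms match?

Check the 23 heavy atoms by environment: 9× C (X4) → match; 6× c (aromatic, X3) → no; 3× O (X2) → no; 1× C (X3) → no; 1× O (X1) → no; 1× S (X2) → no; 2× C (X2) → no.
That gives 9 matching atoms.

9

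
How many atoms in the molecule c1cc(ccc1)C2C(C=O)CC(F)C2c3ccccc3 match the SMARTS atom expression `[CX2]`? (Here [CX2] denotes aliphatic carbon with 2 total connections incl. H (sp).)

Check the 20 heavy atoms by environment: 5× C (X4) → no; 1× F (X1) → no; 12× c (aromatic, X3) → no; 1× C (X3) → no; 1× O (X1) → no.
No environment satisfies the query, so 0 matching atoms.

0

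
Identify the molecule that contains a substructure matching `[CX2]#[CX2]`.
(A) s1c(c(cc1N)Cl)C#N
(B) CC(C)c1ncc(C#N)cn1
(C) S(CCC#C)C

C

[CX2]#[CX2] describes a carbon-carbon triple bond (an alkyne).
(A) has a nitrile (-C#N) but the triple bond is C#N, not C#C.
(B) has a nitrile (-C#N) but the triple bond is C#N, not C#C.
(C) contains an ethynyl group (-C#CH), which satisfies every atom and bond constraint.
So the answer is (C).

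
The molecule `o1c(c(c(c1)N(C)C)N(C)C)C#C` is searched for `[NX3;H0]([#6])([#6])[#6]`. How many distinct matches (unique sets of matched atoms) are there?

2

[NX3;H0]([#6])([#6])[#6] is the SMARTS for a tertiary amine: a trivalent nitrogen with no H, bonded to three carbons.
The molecule carries 2 separate instances of a dimethylamino group (-N(CH3)2) meeting every constraint; each maps to a distinct set of atoms, giving 2 matches.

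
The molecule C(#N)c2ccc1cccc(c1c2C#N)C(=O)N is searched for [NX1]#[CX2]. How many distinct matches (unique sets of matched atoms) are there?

2

[NX1]#[CX2] is the SMARTS for a nitrile: a nitrogen triple-bonded to a two-connected carbon.
The molecule carries 2 separate instances of a nitrile (-C#N) meeting every constraint; each maps to a distinct set of atoms, giving 2 matches.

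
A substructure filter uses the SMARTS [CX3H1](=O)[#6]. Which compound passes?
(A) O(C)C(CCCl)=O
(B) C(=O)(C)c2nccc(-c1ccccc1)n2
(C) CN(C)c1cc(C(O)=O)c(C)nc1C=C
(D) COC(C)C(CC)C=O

[CX3H1](=O)[#6] describes an sp2 carbon with one H, double-bonded to O and single-bonded to carbon (an aldehyde).
(A) has a methyl-ester group (-C(=O)OCH3) but the carbonyl carbon has H0, not H1.
(B) has an acetyl/ketone group (-C(=O)CH3) but the carbonyl carbon has H0 (two carbon neighbours), not H1.
(C) has a carboxylic acid group (-C(=O)OH) but the carbonyl carbon has H0 and is bonded to O, not H1.
(D) contains an aldehyde (-CHO), which satisfies every atom and bond constraint.
So the answer is (D).

D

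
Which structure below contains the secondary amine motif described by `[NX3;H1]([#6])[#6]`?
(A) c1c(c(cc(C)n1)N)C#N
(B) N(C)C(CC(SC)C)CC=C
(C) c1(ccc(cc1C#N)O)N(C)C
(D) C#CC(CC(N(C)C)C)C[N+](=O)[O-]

[NX3;H1]([#6])[#6] describes a trivalent nitrogen with one H, bonded to two carbons (a secondary amine).
(A) has a primary amino group (-NH2) but the nitrogen has H2 and only one carbon neighbour.
(B) contains an N-methylamino group (-NHCH3), which satisfies every atom and bond constraint.
(C) has a dimethylamino group (-N(CH3)2) but the nitrogen has H0, not H1.
(D) has a dimethylamino group (-N(CH3)2) but the nitrogen has H0, not H1.
So the answer is (B).

B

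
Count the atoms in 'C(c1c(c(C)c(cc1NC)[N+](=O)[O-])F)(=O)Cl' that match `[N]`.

Check the 16 heavy atoms by environment: 6× c (aromatic) → no; 1× N (charge +1) → match; 1× O (charge -1) → no; 2× O → no; 1× N → match; 3× C → no; 1× F → no; 1× Cl → no.
Summing the matching environments: 1 + 1 = 2 matching atoms.

2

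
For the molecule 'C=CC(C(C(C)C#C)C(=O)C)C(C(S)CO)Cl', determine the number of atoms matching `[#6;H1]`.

7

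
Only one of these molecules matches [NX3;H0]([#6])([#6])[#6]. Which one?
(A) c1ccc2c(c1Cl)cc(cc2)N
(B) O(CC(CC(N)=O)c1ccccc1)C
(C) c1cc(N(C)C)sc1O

[NX3;H0]([#6])([#6])[#6] describes a trivalent nitrogen with no H, bonded to three carbons (a tertiary amine).
(A) has a primary amino group (-NH2) but the nitrogen has H2, not H0 with three carbons.
(B) has a primary amide (-C(=O)NH2) but the amide nitrogen has H2 and only one carbon neighbour.
(C) contains a dimethylamino group (-N(CH3)2), which satisfies every atom and bond constraint.
So the answer is (C).

C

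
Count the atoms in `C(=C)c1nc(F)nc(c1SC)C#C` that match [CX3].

The query [CX3] means: C with X3: aliphatic carbon with exactly 3 total connections.
Check the 13 heavy atoms by environment: 2× n (aromatic, X2) → no; 4× c (aromatic, X3) → no; 2× C (X3) → match; 1× F (X1) → no; 2× C (X2) → no; 1× S (X2) → no; 1× C (X4) → no.
That gives 2 matching atoms.

2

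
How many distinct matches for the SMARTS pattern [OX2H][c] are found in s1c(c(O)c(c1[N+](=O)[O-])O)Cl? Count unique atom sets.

2

[OX2H][c] is the SMARTS for a phenol: a hydroxyl oxygen attached to an aromatic carbon.
The molecule carries 2 separate instances of a hydroxyl group (-OH) meeting every constraint; each maps to a distinct set of atoms, giving 2 matches.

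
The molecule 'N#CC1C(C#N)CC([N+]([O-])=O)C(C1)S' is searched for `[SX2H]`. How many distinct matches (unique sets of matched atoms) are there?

1

[SX2H] is the SMARTS for a thiol: an aliphatic sulfur with two connections, one being H.
Exactly one fragment in the molecule meets all constraints, giving 1 match.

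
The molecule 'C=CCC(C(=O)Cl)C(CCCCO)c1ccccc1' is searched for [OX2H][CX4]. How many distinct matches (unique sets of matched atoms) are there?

1

[OX2H][CX4] is the SMARTS for an aliphatic alcohol: a hydroxyl oxygen bound to an sp3 (X4) carbon.
Exactly one fragment in the molecule meets all constraints, giving 1 match.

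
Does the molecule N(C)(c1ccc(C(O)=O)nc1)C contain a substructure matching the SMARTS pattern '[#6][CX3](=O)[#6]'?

No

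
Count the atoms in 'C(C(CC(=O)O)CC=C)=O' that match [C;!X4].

4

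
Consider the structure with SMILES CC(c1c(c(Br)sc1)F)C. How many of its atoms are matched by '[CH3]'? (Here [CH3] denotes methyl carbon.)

The query [CH3] means: aliphatic carbon with exactly three hydrogens.
Check the 10 heavy atoms by environment: 1× s (aromatic, H0) → no; 3× c (aromatic, H0) → no; 1× c (aromatic, H1) → no; 1× Br (H0) → no; 1× C (H1) → no; 2× C (H3) → match; 1× F (H0) → no.
That gives 2 matching atoms.

2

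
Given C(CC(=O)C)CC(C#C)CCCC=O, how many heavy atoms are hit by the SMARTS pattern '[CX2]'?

The query [CX2] means: C with X2: aliphatic carbon with exactly 2 total connections.
Check the 14 heavy atoms by environment: 8× C (X4) → no; 2× C (X2) → match; 2× C (X3) → no; 2× O (X1) → no.
That gives 2 matching atoms.

2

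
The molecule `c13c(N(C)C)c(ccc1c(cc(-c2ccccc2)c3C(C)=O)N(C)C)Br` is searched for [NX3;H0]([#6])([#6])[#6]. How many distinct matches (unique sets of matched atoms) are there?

[NX3;H0]([#6])([#6])[#6] is the SMARTS for a tertiary amine: a trivalent nitrogen with no H, bonded to three carbons.
The molecule carries 2 separate instances of a dimethylamino group (-N(CH3)2) meeting every constraint; each maps to a distinct set of atoms, giving 2 matches.

2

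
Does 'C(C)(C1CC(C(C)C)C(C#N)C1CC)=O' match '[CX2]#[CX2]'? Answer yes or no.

No

The pattern [CX2]#[CX2] describes a carbon-carbon triple bond — an alkyne.
The closest candidate here is a nitrile (-C#N), but the triple bond is C#N, not C#C. No other fragment satisfies the full query, so there is no match.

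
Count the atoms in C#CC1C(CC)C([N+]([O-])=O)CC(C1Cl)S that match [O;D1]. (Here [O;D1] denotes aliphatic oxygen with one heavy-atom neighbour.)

2

The query [O;D1] means: aliphatic oxygen bonded to exactly one heavy atom.
Check the 15 heavy atoms by environment: 5× C (D3) → no; 3× C (D2) → no; 2× C (D1) → no; 1× Cl (D1) → no; 1× N (charge +1, D3) → no; 1× O (charge -1, D1) → match; 1× O (D1) → match; 1× S (D1) → no.
Summing the matching environments: 1 + 1 = 2 matching atoms.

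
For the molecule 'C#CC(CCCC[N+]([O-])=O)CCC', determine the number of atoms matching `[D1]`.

4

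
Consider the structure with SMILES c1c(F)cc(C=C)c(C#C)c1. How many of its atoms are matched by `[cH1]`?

The query [cH1] means: aromatic carbon bearing exactly one hydrogen.
Check the 11 heavy atoms by environment: 3× c (aromatic, H1) → match; 3× c (aromatic, H0) → no; 1× C (H0) → no; 2× C (H1) → no; 1× C (H2) → no; 1× F (H0) → no.
That gives 3 matching atoms.

3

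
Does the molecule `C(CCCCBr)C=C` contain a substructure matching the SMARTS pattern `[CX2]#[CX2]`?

The pattern [CX2]#[CX2] describes a carbon-carbon triple bond — an alkyne.
The closest candidate here is a vinyl group (-CH=CH2), but the C=C is a double bond; both carbons are CX3, not CX2. No other fragment satisfies the full query, so there is no match.

No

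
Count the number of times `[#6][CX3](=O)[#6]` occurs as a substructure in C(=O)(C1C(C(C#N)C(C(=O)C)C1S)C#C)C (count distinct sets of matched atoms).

2

[#6][CX3](=O)[#6] is the SMARTS for a ketone: a carbonyl carbon (no H) flanked by two carbons.
The molecule carries 2 separate instances of an acetyl/ketone group (-C(=O)CH3) meeting every constraint; each maps to a distinct set of atoms, giving 2 matches.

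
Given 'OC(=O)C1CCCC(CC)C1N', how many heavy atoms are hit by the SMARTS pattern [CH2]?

Check the 12 heavy atoms by environment: 3× C (H1) → no; 4× C (H2) → match; 1× C (H0) → no; 1× O (H0) → no; 1× O (H1) → no; 1× C (H3) → no; 1× N (H2) → no.
That gives 4 matching atoms.

4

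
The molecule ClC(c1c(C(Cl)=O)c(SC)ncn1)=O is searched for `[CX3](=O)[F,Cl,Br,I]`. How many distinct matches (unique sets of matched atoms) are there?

[CX3](=O)[F,Cl,Br,I] is the SMARTS for an acyl halide: a carbonyl carbon bonded to a halogen.
The molecule carries 2 separate instances of an acyl chloride (-C(=O)Cl) meeting every constraint; each maps to a distinct set of atoms, giving 2 matches.

2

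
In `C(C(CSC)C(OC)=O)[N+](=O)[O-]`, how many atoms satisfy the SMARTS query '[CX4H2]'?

The query [CX4H2] means: sp3 carbon (X4) with exactly two hydrogens.
Check the 12 heavy atoms by environment: 2× C (H2, X4) → match; 1× C (H1, X4) → no; 1× C (H0, X3) → no; 2× O (H0, X1) → no; 1× O (H0, X2) → no; 2× C (H3, X4) → no; 1× N (charge +1, H0, X3) → no; 1× O (charge -1, H0, X1) → no; 1× S (H0, X2) → no.
That gives 2 matching atoms.

2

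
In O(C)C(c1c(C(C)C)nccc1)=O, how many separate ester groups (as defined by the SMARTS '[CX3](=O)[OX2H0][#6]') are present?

[CX3](=O)[OX2H0][#6] is the SMARTS for an ester: a carbonyl carbon bonded to an oxygen that is itself bonded to carbon (no H on that O).
Exactly one fragment in the molecule meets all constraints, giving 1 match.

1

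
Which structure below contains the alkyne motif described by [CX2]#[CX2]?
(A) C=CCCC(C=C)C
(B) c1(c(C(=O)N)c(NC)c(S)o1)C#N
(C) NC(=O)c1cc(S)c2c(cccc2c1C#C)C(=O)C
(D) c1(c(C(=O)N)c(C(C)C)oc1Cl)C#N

C

[CX2]#[CX2] describes a carbon-carbon triple bond (an alkyne).
(A) has a vinyl group (-CH=CH2) but the C=C is a double bond; both carbons are CX3, not CX2.
(B) has a nitrile (-C#N) but the triple bond is C#N, not C#C.
(C) contains an ethynyl group (-C#CH), which satisfies every atom and bond constraint.
(D) has a nitrile (-C#N) but the triple bond is C#N, not C#C.
So the answer is (C).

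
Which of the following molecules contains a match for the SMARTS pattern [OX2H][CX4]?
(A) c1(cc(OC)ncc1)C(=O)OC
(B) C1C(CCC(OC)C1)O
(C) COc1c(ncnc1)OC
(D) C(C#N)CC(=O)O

B

[OX2H][CX4] describes a hydroxyl oxygen bound to an sp3 (X4) carbon (an aliphatic alcohol).
(A) has a methoxy ether (-OCH3) but the oxygen has H0 (ether), not H1.
(B) contains a hydroxyl group (-OH), which satisfies every atom and bond constraint.
(C) has a methoxy ether (-OCH3) but the oxygen has H0 (ether), not H1.
(D) has a carboxylic acid group (-C(=O)OH) but the -OH is on a CX3 carbonyl carbon, not a CX4 carbon.
So the answer is (B).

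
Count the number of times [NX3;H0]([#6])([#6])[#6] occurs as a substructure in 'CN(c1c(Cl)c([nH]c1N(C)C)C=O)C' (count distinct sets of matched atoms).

[NX3;H0]([#6])([#6])[#6] is the SMARTS for a tertiary amine: a trivalent nitrogen with no H, bonded to three carbons.
The molecule carries 2 separate instances of a dimethylamino group (-N(CH3)2) meeting every constraint; each maps to a distinct set of atoms, giving 2 matches.

2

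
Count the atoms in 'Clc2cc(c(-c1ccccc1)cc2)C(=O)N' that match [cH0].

The query [cH0] means: aromatic carbon with no attached hydrogen (substituted or ring-fusion).
Check the 16 heavy atoms by environment: 4× c (aromatic, H0) → match; 8× c (aromatic, H1) → no; 1× C (H0) → no; 1× O (H0) → no; 1× N (H2) → no; 1× Cl (H0) → no.
That gives 4 matching atoms.

4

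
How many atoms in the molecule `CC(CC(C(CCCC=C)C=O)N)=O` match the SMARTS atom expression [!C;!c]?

The query [!C;!c] means: neither aliphatic nor aromatic carbon — same as [!#6].
Check the 14 heavy atoms by environment: 11× C → no; 2× O → match; 1× N → match.
Summing the matching environments: 2 + 1 = 3 matching atoms.

3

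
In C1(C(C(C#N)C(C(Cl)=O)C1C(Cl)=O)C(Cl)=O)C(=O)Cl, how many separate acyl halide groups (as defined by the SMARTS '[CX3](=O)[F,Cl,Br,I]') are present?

4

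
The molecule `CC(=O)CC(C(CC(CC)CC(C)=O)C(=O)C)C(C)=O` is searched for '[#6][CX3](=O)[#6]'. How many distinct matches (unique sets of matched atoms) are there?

4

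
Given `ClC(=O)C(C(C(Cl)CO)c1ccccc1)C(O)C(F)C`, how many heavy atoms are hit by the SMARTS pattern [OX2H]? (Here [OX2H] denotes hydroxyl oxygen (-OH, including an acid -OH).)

2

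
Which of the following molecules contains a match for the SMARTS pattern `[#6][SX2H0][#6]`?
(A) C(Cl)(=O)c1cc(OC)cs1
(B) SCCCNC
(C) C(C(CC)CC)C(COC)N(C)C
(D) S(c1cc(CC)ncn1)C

D

[#6][SX2H0][#6] describes an aliphatic sulfur bridging two carbons with no H on the sulfur (a thioether).
(A) has a methoxy ether (-OCH3) but the bridging atom is O, not S.
(B) has a thiol (-SH) but the sulfur has H1, not H0 bridging two carbons.
(C) has a methoxy ether (-OCH3) but the bridging atom is O, not S.
(D) contains a methylthio ether (-SCH3), which satisfies every atom and bond constraint.
So the answer is (D).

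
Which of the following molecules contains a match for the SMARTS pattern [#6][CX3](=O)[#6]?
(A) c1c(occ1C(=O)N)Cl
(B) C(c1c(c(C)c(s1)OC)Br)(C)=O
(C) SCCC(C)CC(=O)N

[#6][CX3](=O)[#6] describes a carbonyl carbon (no H) flanked by two carbons (a ketone).
(A) has a primary amide (-C(=O)NH2) but one neighbour of the carbonyl carbon is N, not C.
(B) contains an acetyl/ketone group (-C(=O)CH3), which satisfies every atom and bond constraint.
(C) has a primary amide (-C(=O)NH2) but one neighbour of the carbonyl carbon is N, not C.
So the answer is (B).

B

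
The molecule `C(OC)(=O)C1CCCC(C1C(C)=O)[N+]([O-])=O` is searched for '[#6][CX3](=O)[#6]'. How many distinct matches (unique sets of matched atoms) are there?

1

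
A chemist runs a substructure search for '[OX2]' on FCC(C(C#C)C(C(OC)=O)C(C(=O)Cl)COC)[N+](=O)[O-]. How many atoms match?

The query [OX2] means: aliphatic oxygen with two total connections — ether, hydroxyl, or ester single-bond O.
Check the 21 heavy atoms by environment: 8× C (X4) → no; 1× N (charge +1, X3) → no; 1× O (charge -1, X1) → no; 3× O (X1) → no; 1× F (X1) → no; 2× C (X2) → no; 2× O (X2) → match; 2× C (X3) → no; 1× Cl (X1) → no.
That gives 2 matching atoms.

2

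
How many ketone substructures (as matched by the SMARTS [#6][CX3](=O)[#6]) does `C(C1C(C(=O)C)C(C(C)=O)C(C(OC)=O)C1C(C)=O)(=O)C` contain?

4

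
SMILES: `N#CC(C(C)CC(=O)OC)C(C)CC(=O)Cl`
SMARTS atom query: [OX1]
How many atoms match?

The query [OX1] means: aliphatic oxygen with one total connection — typically a carbonyl =O or an oxide.
Check the 16 heavy atoms by environment: 8× C (X4) → no; 2× C (X3) → no; 2× O (X1) → match; 1× Cl (X1) → no; 1× C (X2) → no; 1× N (X1) → no; 1× O (X2) → no.
That gives 2 matching atoms.

2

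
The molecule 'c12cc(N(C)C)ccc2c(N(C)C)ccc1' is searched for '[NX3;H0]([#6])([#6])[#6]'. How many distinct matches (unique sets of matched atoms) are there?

[NX3;H0]([#6])([#6])[#6] is the SMARTS for a tertiary amine: a trivalent nitrogen with no H, bonded to three carbons.
The molecule carries 2 separate instances of a dimethylamino group (-N(CH3)2) meeting every constraint; each maps to a distinct set of atoms, giving 2 matches.

2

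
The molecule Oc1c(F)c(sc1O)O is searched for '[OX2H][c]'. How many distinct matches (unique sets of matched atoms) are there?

[OX2H][c] is the SMARTS for a phenol: a hydroxyl oxygen attached to an aromatic carbon.
The molecule carries 3 separate instances of a hydroxyl group (-OH) meeting every constraint; each maps to a distinct set of atoms, giving 3 matches.

3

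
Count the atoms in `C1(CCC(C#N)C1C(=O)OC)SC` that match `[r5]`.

5

The query [r5] means: r5 matches atoms in a five-membered ring.
Check the 13 heavy atoms by environment: 5× C (in 5-ring) → match; 4× C (acyclic) → no; 2× O (acyclic) → no; 1× N (acyclic) → no; 1× S (acyclic) → no.
That gives 5 matching atoms.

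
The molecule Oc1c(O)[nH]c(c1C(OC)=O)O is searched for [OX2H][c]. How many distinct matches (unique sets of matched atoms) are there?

3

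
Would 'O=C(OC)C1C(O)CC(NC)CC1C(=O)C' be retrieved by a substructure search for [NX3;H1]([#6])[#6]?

Yes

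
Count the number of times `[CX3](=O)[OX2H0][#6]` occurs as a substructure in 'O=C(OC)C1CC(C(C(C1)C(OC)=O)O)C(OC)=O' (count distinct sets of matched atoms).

3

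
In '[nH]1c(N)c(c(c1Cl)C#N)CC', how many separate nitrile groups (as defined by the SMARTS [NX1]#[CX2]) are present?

1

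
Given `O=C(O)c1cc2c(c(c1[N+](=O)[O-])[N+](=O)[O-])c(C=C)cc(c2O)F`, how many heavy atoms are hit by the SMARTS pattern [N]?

The query [N] means: uppercase N matches aliphatic (non-aromatic) nitrogen only.
Check the 23 heavy atoms by environment: 10× c (aromatic) → no; 3× C → no; 5× O → no; 2× N (charge +1) → match; 2× O (charge -1) → no; 1× F → no.
That gives 2 matching atoms.

2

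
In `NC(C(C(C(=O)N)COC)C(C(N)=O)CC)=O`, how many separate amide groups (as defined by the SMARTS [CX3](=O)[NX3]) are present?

3

[CX3](=O)[NX3] is the SMARTS for an amide: a carbonyl carbon bonded to a trivalent nitrogen.
The molecule carries 3 separate instances of a primary amide (-C(=O)NH2) meeting every constraint; each maps to a distinct set of atoms, giving 3 matches.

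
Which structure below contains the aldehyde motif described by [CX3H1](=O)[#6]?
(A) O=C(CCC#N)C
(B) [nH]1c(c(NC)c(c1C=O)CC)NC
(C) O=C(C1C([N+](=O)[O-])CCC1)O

[CX3H1](=O)[#6] describes an sp2 carbon with one H, double-bonded to O and single-bonded to carbon (an aldehyde).
(A) has an acetyl/ketone group (-C(=O)CH3) but the carbonyl carbon has H0 (two carbon neighbours), not H1.
(B) contains an aldehyde (-CHO), which satisfies every atom and bond constraint.
(C) has a carboxylic acid group (-C(=O)OH) but the carbonyl carbon has H0 and is bonded to O, not H1.
So the answer is (B).

B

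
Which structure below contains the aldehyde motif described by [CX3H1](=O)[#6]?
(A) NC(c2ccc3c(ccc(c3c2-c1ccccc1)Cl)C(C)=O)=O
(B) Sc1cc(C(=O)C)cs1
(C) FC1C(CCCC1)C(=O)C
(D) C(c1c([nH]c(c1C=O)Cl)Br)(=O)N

D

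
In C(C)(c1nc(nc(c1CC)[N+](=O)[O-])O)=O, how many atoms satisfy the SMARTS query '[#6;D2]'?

1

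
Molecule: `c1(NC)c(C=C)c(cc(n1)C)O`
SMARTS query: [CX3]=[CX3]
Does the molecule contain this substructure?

The pattern [CX3]=[CX3] describes a non-aromatic C=C double bond between two sp2 carbons — an alkene.
The molecule carries a vinyl group (-CH=CH2), whose atoms satisfy every constraint of the query, so the pattern matches.

Yes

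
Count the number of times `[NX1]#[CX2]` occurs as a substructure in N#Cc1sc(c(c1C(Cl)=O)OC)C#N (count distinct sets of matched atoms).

2

[NX1]#[CX2] is the SMARTS for a nitrile: a nitrogen triple-bonded to a two-connected carbon.
The molecule carries 2 separate instances of a nitrile (-C#N) meeting every constraint; each maps to a distinct set of atoms, giving 2 matches.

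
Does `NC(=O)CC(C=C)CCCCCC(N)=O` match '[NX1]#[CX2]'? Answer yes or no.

No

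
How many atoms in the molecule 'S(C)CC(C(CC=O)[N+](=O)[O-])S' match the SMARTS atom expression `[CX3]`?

1

Check the 12 heavy atoms by environment: 5× C (X4) → no; 2× S (X2) → no; 1× N (charge +1, X3) → no; 1× O (charge -1, X1) → no; 2× O (X1) → no; 1× C (X3) → match.
That gives 1 matching atom.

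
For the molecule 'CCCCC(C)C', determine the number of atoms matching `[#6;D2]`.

Check the 7 heavy atoms by environment: 3× C (D2) → match; 3× C (D1) → no; 1× C (D3) → no.
That gives 3 matching atoms.

3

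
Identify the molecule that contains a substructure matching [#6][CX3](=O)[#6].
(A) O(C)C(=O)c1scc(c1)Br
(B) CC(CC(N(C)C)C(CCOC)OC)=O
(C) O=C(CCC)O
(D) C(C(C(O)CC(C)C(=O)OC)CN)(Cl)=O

B

[#6][CX3](=O)[#6] describes a carbonyl carbon (no H) flanked by two carbons (a ketone).
(A) has a methyl-ester group (-C(=O)OCH3) but one neighbour of the carbonyl carbon is O, not C.
(B) contains an acetyl/ketone group (-C(=O)CH3), which satisfies every atom and bond constraint.
(C) has a carboxylic acid group (-C(=O)OH) but one neighbour of the carbonyl carbon is O, not C.
(D) has a methyl-ester group (-C(=O)OCH3) but one neighbour of the carbonyl carbon is O, not C.
So the answer is (B).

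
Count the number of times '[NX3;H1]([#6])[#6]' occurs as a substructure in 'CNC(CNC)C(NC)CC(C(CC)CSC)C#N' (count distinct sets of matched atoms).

[NX3;H1]([#6])[#6] is the SMARTS for a secondary amine: a trivalent nitrogen with one H, bonded to two carbons.
The molecule carries 3 separate instances of an N-methylamino group (-NHCH3) meeting every constraint; each maps to a distinct set of atoms, giving 3 matches.

3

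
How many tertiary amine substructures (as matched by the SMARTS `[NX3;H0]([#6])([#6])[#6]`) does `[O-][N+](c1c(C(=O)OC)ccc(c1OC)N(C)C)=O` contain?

1

[NX3;H0]([#6])([#6])[#6] is the SMARTS for a tertiary amine: a trivalent nitrogen with no H, bonded to three carbons.
Exactly one fragment in the molecule meets all constraints, giving 1 match.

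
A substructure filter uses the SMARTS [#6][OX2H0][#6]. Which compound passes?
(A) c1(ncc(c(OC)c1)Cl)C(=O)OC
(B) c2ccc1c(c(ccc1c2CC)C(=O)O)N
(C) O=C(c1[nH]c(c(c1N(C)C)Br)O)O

[#6][OX2H0][#6] describes an aliphatic oxygen bridging two carbons with no H on the oxygen (an ether).
(A) contains a methoxy ether (-OCH3), which satisfies every atom and bond constraint.
(B) has a carboxylic acid group (-C(=O)OH) but the -OH oxygen has H1; the =O is OX1, not OX2.
(C) has a carboxylic acid group (-C(=O)OH) but the -OH oxygen has H1; the =O is OX1, not OX2.
So the answer is (A).

A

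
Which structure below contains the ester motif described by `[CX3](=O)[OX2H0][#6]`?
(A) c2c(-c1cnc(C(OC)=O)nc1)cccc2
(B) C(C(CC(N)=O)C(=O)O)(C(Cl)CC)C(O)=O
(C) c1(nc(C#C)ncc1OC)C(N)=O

A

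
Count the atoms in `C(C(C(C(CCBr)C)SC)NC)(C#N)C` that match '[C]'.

11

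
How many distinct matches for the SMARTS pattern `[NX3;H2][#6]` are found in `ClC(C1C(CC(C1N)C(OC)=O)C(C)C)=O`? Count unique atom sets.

[NX3;H2][#6] is the SMARTS for a primary amine: a trivalent nitrogen with two H attached to carbon.
Exactly one fragment in the molecule meets all constraints, giving 1 match.

1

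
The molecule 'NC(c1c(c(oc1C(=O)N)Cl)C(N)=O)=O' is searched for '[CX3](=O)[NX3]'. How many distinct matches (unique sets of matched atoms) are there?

3

[CX3](=O)[NX3] is the SMARTS for an amide: a carbonyl carbon bonded to a trivalent nitrogen.
The molecule carries 3 separate instances of a primary amide (-C(=O)NH2) meeting every constraint; each maps to a distinct set of atoms, giving 3 matches.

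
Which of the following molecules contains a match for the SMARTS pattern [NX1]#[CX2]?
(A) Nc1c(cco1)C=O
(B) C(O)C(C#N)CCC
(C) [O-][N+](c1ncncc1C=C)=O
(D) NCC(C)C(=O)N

[NX1]#[CX2] describes a nitrogen triple-bonded to a two-connected carbon (a nitrile).
(A) has a primary amino group (-NH2) but the nitrogen is NX3 (three connections), not NX1 triple-bonded.
(B) contains a nitrile (-C#N), which satisfies every atom and bond constraint.
(C) has a nitro group (-[N+](=O)[O-]) but there is no C#N triple bond.
(D) has a primary amino group (-NH2) but the nitrogen is NX3 (three connections), not NX1 triple-bonded.
So the answer is (B).

B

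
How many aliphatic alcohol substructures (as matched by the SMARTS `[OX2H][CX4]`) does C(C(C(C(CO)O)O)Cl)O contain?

[OX2H][CX4] is the SMARTS for an aliphatic alcohol: a hydroxyl oxygen bound to an sp3 (X4) carbon.
The molecule carries 4 separate instances of a hydroxyl group (-OH) meeting every constraint; each maps to a distinct set of atoms, giving 4 matches.

4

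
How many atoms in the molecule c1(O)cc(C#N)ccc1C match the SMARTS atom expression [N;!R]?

Check the 10 heavy atoms by environment: 6× c (aromatic, in 6-ring) → no; 1× O (acyclic) → no; 2× C (acyclic) → no; 1× N (acyclic) → match.
That gives 1 matching atom.

1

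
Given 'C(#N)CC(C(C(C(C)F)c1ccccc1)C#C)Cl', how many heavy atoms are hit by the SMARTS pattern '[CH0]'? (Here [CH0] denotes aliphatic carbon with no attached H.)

2

The query [CH0] means: aliphatic carbon with no attached hydrogen.
Check the 18 heavy atoms by environment: 1× C (H2) → no; 5× C (H1) → no; 1× C (H3) → no; 2× C (H0) → match; 1× N (H0) → no; 1× c (aromatic, H0) → no; 5× c (aromatic, H1) → no; 1× Cl (H0) → no; 1× F (H0) → no.
That gives 2 matching atoms.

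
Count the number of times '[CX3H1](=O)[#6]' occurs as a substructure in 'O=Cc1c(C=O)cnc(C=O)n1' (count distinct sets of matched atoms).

3

[CX3H1](=O)[#6] is the SMARTS for an aldehyde: an sp2 carbon with one H, double-bonded to O and single-bonded to carbon.
The molecule carries 3 separate instances of an aldehyde (-CHO) meeting every constraint; each maps to a distinct set of atoms, giving 3 matches.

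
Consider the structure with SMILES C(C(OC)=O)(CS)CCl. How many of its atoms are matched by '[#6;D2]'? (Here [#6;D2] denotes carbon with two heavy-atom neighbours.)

2

Check the 9 heavy atoms by environment: 2× C (D2) → match; 2× C (D3) → no; 1× S (D1) → no; 1× O (D1) → no; 1× O (D2) → no; 1× C (D1) → no; 1× Cl (D1) → no.
That gives 2 matching atoms.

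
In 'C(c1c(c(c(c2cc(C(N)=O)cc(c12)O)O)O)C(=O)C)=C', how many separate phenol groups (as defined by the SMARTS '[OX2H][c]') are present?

[OX2H][c] is the SMARTS for a phenol: a hydroxyl oxygen attached to an aromatic carbon.
The molecule carries 3 separate instances of a hydroxyl group (-OH) meeting every constraint; each maps to a distinct set of atoms, giving 3 matches.

3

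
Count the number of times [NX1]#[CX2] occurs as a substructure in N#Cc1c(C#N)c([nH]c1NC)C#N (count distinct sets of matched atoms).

3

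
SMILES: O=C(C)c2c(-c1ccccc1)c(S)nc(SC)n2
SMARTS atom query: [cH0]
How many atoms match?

5

The query [cH0] means: aromatic carbon with no attached hydrogen (substituted or ring-fusion).
Check the 18 heavy atoms by environment: 2× n (aromatic, H0) → no; 5× c (aromatic, H0) → match; 1× S (H1) → no; 5× c (aromatic, H1) → no; 1× S (H0) → no; 2× C (H3) → no; 1× C (H0) → no; 1× O (H0) → no.
That gives 5 matching atoms.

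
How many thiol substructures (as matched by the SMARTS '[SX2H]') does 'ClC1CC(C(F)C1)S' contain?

1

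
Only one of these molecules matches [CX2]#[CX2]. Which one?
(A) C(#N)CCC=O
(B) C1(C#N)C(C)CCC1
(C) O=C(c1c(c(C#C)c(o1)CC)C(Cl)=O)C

[CX2]#[CX2] describes a carbon-carbon triple bond (an alkyne).
(A) has a nitrile (-C#N) but the triple bond is C#N, not C#C.
(B) has a nitrile (-C#N) but the triple bond is C#N, not C#C.
(C) contains an ethynyl group (-C#CH), which satisfies every atom and bond constraint.
So the answer is (C).

C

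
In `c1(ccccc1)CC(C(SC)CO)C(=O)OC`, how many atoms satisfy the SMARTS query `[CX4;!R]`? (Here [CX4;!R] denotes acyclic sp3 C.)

The query [CX4;!R] means: aliphatic carbon with four total connections, not in a ring.
Check the 17 heavy atoms by environment: 6× C (X4, acyclic) → match; 6× c (aromatic, X3, in 6-ring) → no; 2× O (X2, acyclic) → no; 1× S (X2, acyclic) → no; 1× C (X3, acyclic) → no; 1× O (X1, acyclic) → no.
That gives 6 matching atoms.

6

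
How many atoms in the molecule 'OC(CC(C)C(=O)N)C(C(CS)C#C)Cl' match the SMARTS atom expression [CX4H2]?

2

The query [CX4H2] means: sp3 carbon (X4) with exactly two hydrogens.
Check the 15 heavy atoms by environment: 2× C (H2, X4) → match; 4× C (H1, X4) → no; 1× C (H3, X4) → no; 1× C (H0, X2) → no; 1× C (H1, X2) → no; 1× S (H1, X2) → no; 1× Cl (H0, X1) → no; 1× O (H1, X2) → no; 1× C (H0, X3) → no; 1× O (H0, X1) → no; 1× N (H2, X3) → no.
That gives 2 matching atoms.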